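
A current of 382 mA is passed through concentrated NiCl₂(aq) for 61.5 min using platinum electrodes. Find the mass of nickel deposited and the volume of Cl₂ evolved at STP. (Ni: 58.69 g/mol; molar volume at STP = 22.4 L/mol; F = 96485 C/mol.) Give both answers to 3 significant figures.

0.429 g Ni; 0.164 L Cl₂

Q = 0.382 × 3690 = 1410 C; n(e⁻) = 1410 / 96485 = 0.01461 mol
Cathode: Ni²⁺ + 2e⁻ → Ni → n(Ni) = 0.01461/2 = 0.007305 mol → 0.429 g
Anode: 2Cl⁻ → Cl₂ + 2e⁻ → n(Cl₂) = 0.01461/2 = 0.007305 mol → 0.164 L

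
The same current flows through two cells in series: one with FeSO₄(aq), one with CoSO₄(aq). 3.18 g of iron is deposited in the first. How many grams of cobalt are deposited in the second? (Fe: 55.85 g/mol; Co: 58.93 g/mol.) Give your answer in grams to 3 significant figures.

n(Fe) = 3.18 / 55.85 = 0.05694 mol
Fe²⁺ + 2e⁻ → Fe, so n(e⁻) = 2 × 0.05694 = 0.1139 mol
Same current for the same time ⇒ same n(e⁻) = 0.1139 mol in both cells.
Co²⁺ + 2e⁻ → Co, so n(Co) = 0.1139 / 2 = 0.05695 mol
m(Co) = 0.05695 × 58.93 = 3.36 g

3.36 g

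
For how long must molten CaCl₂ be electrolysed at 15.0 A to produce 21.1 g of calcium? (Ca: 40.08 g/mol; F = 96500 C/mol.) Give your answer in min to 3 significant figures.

113 min

n(Ca) = 21.1 / 40.08 = 0.5264 mol
Ca²⁺ + 2e⁻ → Ca, so n(e⁻) = 2 × 0.5264 = 1.053 mol
Q = 1.053 × 96500 = 1.016×10^5 C
t = Q / I = 1.016×10^5 / 15.0 = 6773 s = 113 min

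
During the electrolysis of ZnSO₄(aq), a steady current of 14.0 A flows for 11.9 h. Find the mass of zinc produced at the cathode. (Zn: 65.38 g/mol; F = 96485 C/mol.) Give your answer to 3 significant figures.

203 g

Q = It = 14.0 × 42840 = 5.998×10^5 C
n(e⁻) = Q/F = 5.998×10^5/96485 = 6.217 mol
Zn²⁺ + 2e⁻ → Zn, so n(Zn) = 6.217 / 2 = 3.109 mol
m = 3.109 × 65.38 = 203 g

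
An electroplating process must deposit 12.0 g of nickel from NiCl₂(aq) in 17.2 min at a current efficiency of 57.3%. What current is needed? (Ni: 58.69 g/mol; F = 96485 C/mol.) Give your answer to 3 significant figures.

66.7 A

n(Ni) = 12.0 / 58.69 = 0.2045 mol
Ni²⁺ + 2e⁻ → Ni, so n(e⁻) = 2 × 0.2045 = 0.4090 mol
Q = 0.4090 × 96485 / 0.573 = 68870 C
I = Q / t = 68870 / 1032 s = 66.7 A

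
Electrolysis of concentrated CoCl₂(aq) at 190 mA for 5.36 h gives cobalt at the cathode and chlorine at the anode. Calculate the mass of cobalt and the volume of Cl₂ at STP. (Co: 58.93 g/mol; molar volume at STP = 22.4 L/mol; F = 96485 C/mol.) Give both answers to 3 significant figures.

Q = 0.190 × 19296 = 3666 C; n(e⁻) = 3666 / 96485 = 0.03800 mol
Cathode: Co²⁺ + 2e⁻ → Co → n(Co) = 0.03800/2 = 0.01900 mol → 1.12 g
Anode: 2Cl⁻ → Cl₂ + 2e⁻ → n(Cl₂) = 0.03800/2 = 0.01900 mol → 0.426 L

1.12 g Co; 0.426 L Cl₂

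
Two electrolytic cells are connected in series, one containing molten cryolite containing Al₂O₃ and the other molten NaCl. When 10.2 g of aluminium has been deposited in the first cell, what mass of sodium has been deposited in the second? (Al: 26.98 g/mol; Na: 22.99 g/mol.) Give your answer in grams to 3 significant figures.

26.1 g

n(Al) = 10.2 / 26.98 = 0.3781 mol
Al³⁺ + 3e⁻ → Al, so n(e⁻) = 3 × 0.3781 = 1.134 mol
The cells are in series, so the same charge (and hence the same n(e⁻) = 1.134 mol) passes through both.
Na⁺ + e⁻ → Na, so n(Na) = 1.134 mol
m(Na) = 1.134 × 22.99 = 26.1 g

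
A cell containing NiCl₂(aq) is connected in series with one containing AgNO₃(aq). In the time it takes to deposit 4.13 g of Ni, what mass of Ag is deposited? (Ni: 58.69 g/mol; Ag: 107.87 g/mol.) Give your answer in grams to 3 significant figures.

15.2 g

n(Ni) = 4.13 / 58.69 = 0.07037 mol
Ni²⁺ + 2e⁻ → Ni, so n(e⁻) = 2 × 0.07037 = 0.1407 mol
In series, the same 0.1407 mol of electrons flows through the second cell.
Ag⁺ + e⁻ → Ag, so n(Ag) = 0.1407 mol
m(Ag) = 0.1407 × 107.87 = 15.2 g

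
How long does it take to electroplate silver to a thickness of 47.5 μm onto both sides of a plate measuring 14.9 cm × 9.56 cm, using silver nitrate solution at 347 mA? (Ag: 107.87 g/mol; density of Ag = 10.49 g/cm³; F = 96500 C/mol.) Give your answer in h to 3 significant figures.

10.2 h

Plated area = 2 × 14.9 × 9.56 = 284.9 cm²
Volume = 284.9 × 47.5×10⁻⁴ cm = 1.353 cm³
m(Ag) = 1.353 × 10.49 = 14.19 g
n(Ag) = 14.19 / 107.87 = 0.1315 mol; n(e⁻) = 0.1315 mol
Q = 0.1315 × 96500 = 12690 C
t = 12690 / 0.347 = 36570 s = 10.2 h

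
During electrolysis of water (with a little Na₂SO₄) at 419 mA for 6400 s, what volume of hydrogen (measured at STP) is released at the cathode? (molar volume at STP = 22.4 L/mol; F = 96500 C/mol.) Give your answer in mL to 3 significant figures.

Q = It = 0.419 × 6400 = 2682 C
n(e⁻) = Q/F = 2682/96500 = 0.02779 mol
2H⁺ + 2e⁻ → H₂, so n(H₂) = 0.02779 / 2 = 0.01390 mol
V = 0.01390 × 22.4 = 0.3114 L
= 311 mL

311 mL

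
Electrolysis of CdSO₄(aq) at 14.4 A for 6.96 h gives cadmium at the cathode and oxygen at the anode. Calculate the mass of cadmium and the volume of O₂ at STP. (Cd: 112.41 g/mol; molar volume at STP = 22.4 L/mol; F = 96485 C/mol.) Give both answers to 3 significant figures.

Q = 14.4 × 25056 = 3.608×10^5 C; n(e⁻) = 3.608×10^5 / 96485 = 3.739 mol
Cathode: Cd²⁺ + 2e⁻ → Cd → n(Cd) = 3.739/2 = 1.870 mol → 210 g
Anode: 2H₂O → O₂ + 4H⁺ + 4e⁻ → n(O₂) = 3.739/4 = 0.9348 mol → 20.9 L

210 g Cd; 20.9 L O₂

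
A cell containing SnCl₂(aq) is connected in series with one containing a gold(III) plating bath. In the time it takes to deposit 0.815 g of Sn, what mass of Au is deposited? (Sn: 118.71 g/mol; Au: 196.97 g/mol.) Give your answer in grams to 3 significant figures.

0.902 g

n(Sn) = 0.815 / 118.71 = 0.006865 mol
Sn²⁺ + 2e⁻ → Sn, so n(e⁻) = 2 × 0.006865 = 0.01373 mol
The cells are in series, so the same charge (and hence the same n(e⁻) = 0.01373 mol) passes through both.
Au³⁺ + 3e⁻ → Au, so n(Au) = 0.01373 / 3 = 0.004577 mol
m(Au) = 0.004577 × 196.97 = 0.902 g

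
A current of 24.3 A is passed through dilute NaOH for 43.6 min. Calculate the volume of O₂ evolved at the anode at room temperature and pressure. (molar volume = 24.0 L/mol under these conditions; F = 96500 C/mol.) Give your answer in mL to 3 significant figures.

3950 mL

Q = It = 24.3 × 2616 = 63570 C
Moles of electrons = 63570 / 96500 = 0.6588 mol
2H₂O → O₂ + 4H⁺ + 4e⁻, so n(O₂) = 0.6588 / 4 = 0.1647 mol
V = 0.1647 × 24.0 = 3.953 L
= 3950 mL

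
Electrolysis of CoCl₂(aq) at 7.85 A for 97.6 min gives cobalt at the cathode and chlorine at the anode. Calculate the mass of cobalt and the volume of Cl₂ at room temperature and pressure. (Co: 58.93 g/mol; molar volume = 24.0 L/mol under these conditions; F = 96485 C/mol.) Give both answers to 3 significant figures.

Q = 7.85 × 5856 = 45970 C; n(e⁻) = 45970 / 96485 = 0.4764 mol
Cathode: Co²⁺ + 2e⁻ → Co → n(Co) = 0.4764/2 = 0.2382 mol → 14.0 g
Anode: 2Cl⁻ → Cl₂ + 2e⁻ → n(Cl₂) = 0.4764/2 = 0.2382 mol → 5.72 L

14.0 g Co; 5.72 L Cl₂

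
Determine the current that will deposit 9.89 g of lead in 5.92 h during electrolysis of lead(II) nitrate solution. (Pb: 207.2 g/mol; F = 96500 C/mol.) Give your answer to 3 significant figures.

0.432 A

n(Pb) = 9.89 / 207.2 = 0.04773 mol
Pb²⁺ + 2e⁻ → Pb, so n(e⁻) = 2 × 0.04773 = 0.09546 mol
Q = 0.09546 × 96500 = 9212 C
I = Q / t = 9212 / 21312 s = 0.432 A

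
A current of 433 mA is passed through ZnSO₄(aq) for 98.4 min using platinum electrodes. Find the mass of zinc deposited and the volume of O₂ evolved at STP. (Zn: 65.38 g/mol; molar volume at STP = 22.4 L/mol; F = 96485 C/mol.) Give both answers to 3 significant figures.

0.866 g Zn; 0.148 L O₂

Q = 0.433 × 5904 = 2556 C; n(e⁻) = 2556 / 96485 = 0.02649 mol
Cathode: Zn²⁺ + 2e⁻ → Zn → n(Zn) = 0.02649/2 = 0.01325 mol → 0.866 g
Anode: 2H₂O → O₂ + 4H⁺ + 4e⁻ → n(O₂) = 0.02649/4 = 0.006623 mol → 0.148 L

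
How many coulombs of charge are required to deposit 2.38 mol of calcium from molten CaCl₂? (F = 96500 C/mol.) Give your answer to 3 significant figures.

4.59×10^5 C

Ca²⁺ + 2e⁻ → Ca, so n(e⁻) = 2 × 2.38 = 4.760 mol
Q = 4.760 × 96500 = 4.593×10^5 C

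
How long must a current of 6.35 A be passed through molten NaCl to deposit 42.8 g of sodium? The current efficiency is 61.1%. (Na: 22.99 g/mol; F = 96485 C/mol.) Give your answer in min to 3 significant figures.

n(Na) = 42.8 / 22.99 = 1.862 mol
Na⁺ + e⁻ → Na, so n(e⁻) = 1.862 mol
Q = 1.862 × 96485 / 0.611 = 2.940×10^5 C
t = Q / I = 2.940×10^5 / 6.35 = 46300 s = 772 min

772 min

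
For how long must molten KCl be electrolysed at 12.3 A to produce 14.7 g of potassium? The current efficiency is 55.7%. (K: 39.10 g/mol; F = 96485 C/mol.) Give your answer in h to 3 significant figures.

1.47 h

n(K) = 14.7 / 39.10 = 0.3760 mol
K⁺ + e⁻ → K, so n(e⁻) = 0.3760 mol
Q = 0.3760 × 96485 / 0.557 = 65130 C
t = Q / I = 65130 / 12.3 = 5295 s = 1.47 h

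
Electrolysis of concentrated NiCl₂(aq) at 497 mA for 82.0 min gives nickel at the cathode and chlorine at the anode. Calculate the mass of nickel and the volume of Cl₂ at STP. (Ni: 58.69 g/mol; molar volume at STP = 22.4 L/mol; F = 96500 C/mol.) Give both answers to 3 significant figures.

Q = 0.497 × 4920 = 2445 C; n(e⁻) = 2445 / 96500 = 0.02534 mol
Cathode: Ni²⁺ + 2e⁻ → Ni → n(Ni) = 0.02534/2 = 0.01267 mol → 0.744 g
Anode: 2Cl⁻ → Cl₂ + 2e⁻ → n(Cl₂) = 0.02534/2 = 0.01267 mol → 0.284 L

0.744 g Ni; 0.284 L Cl₂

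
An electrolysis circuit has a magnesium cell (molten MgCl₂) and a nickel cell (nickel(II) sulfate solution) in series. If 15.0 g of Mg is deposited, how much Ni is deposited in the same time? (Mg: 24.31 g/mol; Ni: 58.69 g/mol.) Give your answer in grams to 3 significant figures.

36.2 g

n(Mg) = 15.0 / 24.31 = 0.6170 mol
Mg²⁺ + 2e⁻ → Mg, so n(e⁻) = 2 × 0.6170 = 1.234 mol
Since the cells are in series, n(e⁻) in the Ni cell is also 1.234 mol.
Ni²⁺ + 2e⁻ → Ni, so n(Ni) = 1.234 / 2 = 0.6170 mol
m(Ni) = 0.6170 × 58.69 = 36.2 g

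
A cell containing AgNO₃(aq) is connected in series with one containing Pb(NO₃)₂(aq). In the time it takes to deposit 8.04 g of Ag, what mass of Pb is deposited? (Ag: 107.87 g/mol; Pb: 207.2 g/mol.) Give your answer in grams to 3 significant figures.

7.72 g

n(Ag) = 8.04 / 107.87 = 0.07453 mol
Ag⁺ + e⁻ → Ag, so n(e⁻) = 0.07453 mol
Same current for the same time ⇒ same n(e⁻) = 0.07453 mol in both cells.
Pb²⁺ + 2e⁻ → Pb, so n(Pb) = 0.07453 / 2 = 0.03727 mol
m(Pb) = 0.03727 × 207.2 = 7.72 g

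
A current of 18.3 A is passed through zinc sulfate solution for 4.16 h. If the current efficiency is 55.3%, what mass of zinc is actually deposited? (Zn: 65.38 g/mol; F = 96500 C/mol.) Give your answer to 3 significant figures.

Q = 18.3 × 14976 = 2.741×10^5 C
n(e⁻) = 2.741×10^5 / 96500 = 2.840 mol
Zn²⁺ + 2e⁻ → Zn, so theoretical m(Zn) = 1.420 × 65.38 = 92.84 g
Actual mass = 55.3% × 92.84 = 51.3 g

51.3 g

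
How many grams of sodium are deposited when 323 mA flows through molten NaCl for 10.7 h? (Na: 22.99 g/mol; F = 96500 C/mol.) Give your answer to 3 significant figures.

Charge passed = 0.323 × 38520 = 12440 C
Moles of electrons = 12440 / 96500 = 0.1289 mol
Na⁺ + e⁻ → Na, so n(Na) = 0.1289 mol
m = 0.1289 × 22.99 = 2.96 g

2.96 g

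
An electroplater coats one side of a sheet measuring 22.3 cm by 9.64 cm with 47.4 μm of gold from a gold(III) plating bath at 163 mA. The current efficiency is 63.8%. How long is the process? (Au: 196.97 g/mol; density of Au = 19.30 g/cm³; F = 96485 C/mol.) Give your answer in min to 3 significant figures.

Plated area = 22.3 × 9.64 = 215.0 cm²
Volume = 215.0 × 47.4×10⁻⁴ cm = 1.019 cm³
m(Au) = 1.019 × 19.30 = 19.67 g
n(Au) = 19.67 / 196.97 = 0.09986 mol; n(e⁻) = 3 × 0.09986 = 0.2996 mol
Q = 0.2996 × 96485 / 0.638 = 45310 C
t = 45310 / 0.163 = 2.780×10^5 s = 4630 min

4630 min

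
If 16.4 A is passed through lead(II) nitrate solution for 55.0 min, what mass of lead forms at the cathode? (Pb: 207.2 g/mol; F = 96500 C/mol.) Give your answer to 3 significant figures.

58.1 g

Q = It = 16.4 × 3300 = 54120 C
Moles of electrons = 54120 / 96500 = 0.5608 mol
Pb²⁺ + 2e⁻ → Pb, so n(Pb) = 0.5608 / 2 = 0.2804 mol
m = 0.2804 × 207.2 = 58.1 g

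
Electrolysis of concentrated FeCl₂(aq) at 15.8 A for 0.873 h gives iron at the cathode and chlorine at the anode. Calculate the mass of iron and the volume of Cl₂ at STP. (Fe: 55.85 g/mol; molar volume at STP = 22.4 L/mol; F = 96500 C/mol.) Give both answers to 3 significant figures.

Q = 15.8 × 3142.8 = 49660 C; n(e⁻) = 49660 / 96500 = 0.5146 mol
Cathode: Fe²⁺ + 2e⁻ → Fe → n(Fe) = 0.5146/2 = 0.2573 mol → 14.4 g
Anode: 2Cl⁻ → Cl₂ + 2e⁻ → n(Cl₂) = 0.5146/2 = 0.2573 mol → 5.76 L

14.4 g Fe; 5.76 L Cl₂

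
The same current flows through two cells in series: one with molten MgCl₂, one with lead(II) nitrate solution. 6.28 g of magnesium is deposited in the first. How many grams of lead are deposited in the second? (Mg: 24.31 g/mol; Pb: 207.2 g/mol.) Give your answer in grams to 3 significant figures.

53.5 g

n(Mg) = 6.28 / 24.31 = 0.2583 mol
Mg²⁺ + 2e⁻ → Mg, so n(e⁻) = 2 × 0.2583 = 0.5166 mol
In series, the same 0.5166 mol of electrons flows through the second cell.
Pb²⁺ + 2e⁻ → Pb, so n(Pb) = 0.5166 / 2 = 0.2583 mol
m(Pb) = 0.2583 × 207.2 = 53.5 g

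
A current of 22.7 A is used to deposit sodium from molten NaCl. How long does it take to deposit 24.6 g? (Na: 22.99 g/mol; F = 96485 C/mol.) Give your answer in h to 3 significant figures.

1.26 h

n(Na) = 24.6 / 22.99 = 1.070 mol
Na⁺ + e⁻ → Na, so n(e⁻) = 1.070 mol
Q = 1.070 × 96485 = 1.032×10^5 C
t = Q / I = 1.032×10^5 / 22.7 = 4546 s = 1.26 h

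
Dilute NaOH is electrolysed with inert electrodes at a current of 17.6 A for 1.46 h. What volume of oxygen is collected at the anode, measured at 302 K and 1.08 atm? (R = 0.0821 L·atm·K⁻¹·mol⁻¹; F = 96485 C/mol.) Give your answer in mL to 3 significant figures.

Q = It = 17.6 × 5256 = 92510 C
Moles of electrons = 92510 / 96485 = 0.9588 mol
2H₂O → O₂ + 4H⁺ + 4e⁻, so n(O₂) = 0.9588 / 4 = 0.2397 mol
V = nRT/P = 0.2397 × 0.0821 × 302 / 1.08 = 5.503 L
= 5500 mL

5500 mL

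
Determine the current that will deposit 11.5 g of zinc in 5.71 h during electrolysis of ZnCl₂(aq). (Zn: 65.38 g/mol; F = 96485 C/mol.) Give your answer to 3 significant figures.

1.65 A

n(Zn) = 11.5 / 65.38 = 0.1759 mol
Zn²⁺ + 2e⁻ → Zn, so n(e⁻) = 2 × 0.1759 = 0.3518 mol
Q = 0.3518 × 96485 = 33940 C
I = Q / t = 33940 / 20556 s = 1.65 A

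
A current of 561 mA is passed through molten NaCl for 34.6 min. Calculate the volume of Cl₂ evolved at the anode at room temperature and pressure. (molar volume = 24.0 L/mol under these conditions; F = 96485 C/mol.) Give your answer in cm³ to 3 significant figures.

Q = It = 0.561 × 2076 = 1165 C
Moles of electrons = 1165 / 96485 = 0.01207 mol
2Cl⁻ → Cl₂ + 2e⁻, so n(Cl₂) = 0.01207 / 2 = 0.006035 mol
V = 0.006035 × 24.0 = 0.1448 L
= 145 cm³

145 cm³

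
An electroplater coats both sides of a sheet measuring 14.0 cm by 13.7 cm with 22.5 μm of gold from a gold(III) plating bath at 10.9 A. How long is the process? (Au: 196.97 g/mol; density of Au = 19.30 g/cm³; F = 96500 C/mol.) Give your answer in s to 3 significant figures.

2250 s

Plated area = 2 × 14.0 × 13.7 = 383.6 cm²
Volume = 383.6 × 22.5×10⁻⁴ cm = 0.8631 cm³
m(Au) = 0.8631 × 19.30 = 16.66 g
n(Au) = 16.66 / 196.97 = 0.08458 mol; n(e⁻) = 3 × 0.08458 = 0.2537 mol
Q = 0.2537 × 96500 = 24480 C
t = 24480 / 10.9 = 2246 s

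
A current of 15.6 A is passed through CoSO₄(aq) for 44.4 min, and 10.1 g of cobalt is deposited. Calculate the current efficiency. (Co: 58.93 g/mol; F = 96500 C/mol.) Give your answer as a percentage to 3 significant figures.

Q = 15.6 × 2664 = 41560 C
n(e⁻) = 41560 / 96500 = 0.4307 mol
Co²⁺ + 2e⁻ → Co, so theoretical n(Co) = 0.2154 mol → 12.69 g
Efficiency = 10.1 / 12.69 = 0.7959 = 79.6%

79.6%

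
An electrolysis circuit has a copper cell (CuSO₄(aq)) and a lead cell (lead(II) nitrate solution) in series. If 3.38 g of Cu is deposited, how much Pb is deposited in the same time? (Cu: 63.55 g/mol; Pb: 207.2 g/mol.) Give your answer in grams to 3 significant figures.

n(Cu) = 3.38 / 63.55 = 0.05319 mol
Cu²⁺ + 2e⁻ → Cu, so n(e⁻) = 2 × 0.05319 = 0.1064 mol
The cells are in series, so the same charge (and hence the same n(e⁻) = 0.1064 mol) passes through both.
Pb²⁺ + 2e⁻ → Pb, so n(Pb) = 0.1064 / 2 = 0.05320 mol
m(Pb) = 0.05320 × 207.2 = 11.0 g

11.0 g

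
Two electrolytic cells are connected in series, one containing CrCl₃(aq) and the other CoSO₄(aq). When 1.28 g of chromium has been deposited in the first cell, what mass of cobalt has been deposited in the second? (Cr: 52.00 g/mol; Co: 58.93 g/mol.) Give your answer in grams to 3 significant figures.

2.18 g

n(Cr) = 1.28 / 52.00 = 0.02462 mol
Cr³⁺ + 3e⁻ → Cr, so n(e⁻) = 3 × 0.02462 = 0.07386 mol
In series, the same 0.07386 mol of electrons flows through the second cell.
Co²⁺ + 2e⁻ → Co, so n(Co) = 0.07386 / 2 = 0.03693 mol
m(Co) = 0.03693 × 58.93 = 2.18 g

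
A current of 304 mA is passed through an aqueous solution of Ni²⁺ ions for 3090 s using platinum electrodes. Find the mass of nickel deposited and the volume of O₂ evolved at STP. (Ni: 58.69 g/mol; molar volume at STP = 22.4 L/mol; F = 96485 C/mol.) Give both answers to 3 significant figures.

Q = 0.304 × 3090 = 939.4 C; n(e⁻) = 939.4 / 96485 = 0.009736 mol
Cathode: Ni²⁺ + 2e⁻ → Ni → n(Ni) = 0.009736/2 = 0.004868 mol → 0.286 g
Anode: 2H₂O → O₂ + 4H⁺ + 4e⁻ → n(O₂) = 0.009736/4 = 0.002434 mol → 0.0545 L

0.286 g Ni; 0.0545 L O₂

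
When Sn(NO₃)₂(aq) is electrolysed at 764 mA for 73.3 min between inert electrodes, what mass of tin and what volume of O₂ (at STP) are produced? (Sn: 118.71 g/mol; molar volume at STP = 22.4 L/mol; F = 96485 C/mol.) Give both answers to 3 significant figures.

2.07 g Sn; 0.195 L O₂

Q = 0.764 × 4398 = 3360 C; n(e⁻) = 3360 / 96485 = 0.03482 mol
Cathode: Sn²⁺ + 2e⁻ → Sn → n(Sn) = 0.03482/2 = 0.01741 mol → 2.07 g
Anode: 2H₂O → O₂ + 4H⁺ + 4e⁻ → n(O₂) = 0.03482/4 = 0.008705 mol → 0.195 L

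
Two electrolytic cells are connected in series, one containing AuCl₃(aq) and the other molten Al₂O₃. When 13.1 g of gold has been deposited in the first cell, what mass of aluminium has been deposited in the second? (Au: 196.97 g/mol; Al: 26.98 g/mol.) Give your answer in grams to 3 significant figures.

1.79 g

n(Au) = 13.1 / 196.97 = 0.06651 mol
Au³⁺ + 3e⁻ → Au, so n(e⁻) = 3 × 0.06651 = 0.1995 mol
The cells are in series, so the same charge (and hence the same n(e⁻) = 0.1995 mol) passes through both.
Al³⁺ + 3e⁻ → Al, so n(Al) = 0.1995 / 3 = 0.06650 mol
m(Al) = 0.06650 × 26.98 = 1.79 g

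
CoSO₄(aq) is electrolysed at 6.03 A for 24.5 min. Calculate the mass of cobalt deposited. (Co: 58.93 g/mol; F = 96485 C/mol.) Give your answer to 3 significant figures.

Charge passed = 6.03 × 1470 = 8864 C
n(e⁻) = Q/F = 8864/96485 = 0.09187 mol
Co²⁺ + 2e⁻ → Co, so n(Co) = 0.09187 / 2 = 0.04594 mol
m = 0.04594 × 58.93 = 2.71 g

2.71 g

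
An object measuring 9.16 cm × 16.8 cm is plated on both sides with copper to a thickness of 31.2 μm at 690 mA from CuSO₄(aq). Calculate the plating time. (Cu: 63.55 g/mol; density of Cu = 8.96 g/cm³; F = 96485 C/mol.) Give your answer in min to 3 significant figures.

Plated area = 2 × 9.16 × 16.8 = 307.8 cm²
Volume = 307.8 × 31.2×10⁻⁴ cm = 0.9603 cm³
m(Cu) = 0.9603 × 8.96 = 8.604 g
n(Cu) = 8.604 / 63.55 = 0.1354 mol; n(e⁻) = 2 × 0.1354 = 0.2708 mol
Q = 0.2708 × 96485 = 26130 C
t = 26130 / 0.690 = 37870 s = 631 min

631 min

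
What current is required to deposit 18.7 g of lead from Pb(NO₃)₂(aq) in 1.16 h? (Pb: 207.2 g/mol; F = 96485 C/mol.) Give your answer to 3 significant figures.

n(Pb) = 18.7 / 207.2 = 0.09025 mol
Pb²⁺ + 2e⁻ → Pb, so n(e⁻) = 2 × 0.09025 = 0.1805 mol
Q = 0.1805 × 96485 = 17420 C
I = Q / t = 17420 / 4176 s = 4.17 A

4.17 A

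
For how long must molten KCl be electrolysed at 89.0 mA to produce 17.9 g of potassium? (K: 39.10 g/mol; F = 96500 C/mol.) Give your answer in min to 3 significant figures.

8270 min

n(K) = 17.9 / 39.10 = 0.4578 mol
K⁺ + e⁻ → K, so n(e⁻) = 0.4578 mol
Q = 0.4578 × 96500 = 44180 C
t = Q / I = 44180 / 0.0890 = 4.964×10^5 s = 8270 min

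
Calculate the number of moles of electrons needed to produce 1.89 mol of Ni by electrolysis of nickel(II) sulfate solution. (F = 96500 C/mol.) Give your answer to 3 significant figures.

Ni²⁺ + 2e⁻ → Ni, so n(e⁻) = 2 × 1.89 = 3.780 mol

3.78 mol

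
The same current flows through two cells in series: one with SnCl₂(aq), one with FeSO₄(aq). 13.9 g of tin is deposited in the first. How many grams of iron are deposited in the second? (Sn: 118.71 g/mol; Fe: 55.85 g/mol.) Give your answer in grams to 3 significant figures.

6.54 g

n(Sn) = 13.9 / 118.71 = 0.1171 mol
Sn²⁺ + 2e⁻ → Sn, so n(e⁻) = 2 × 0.1171 = 0.2342 mol
Same current for the same time ⇒ same n(e⁻) = 0.2342 mol in both cells.
Fe²⁺ + 2e⁻ → Fe, so n(Fe) = 0.2342 / 2 = 0.1171 mol
m(Fe) = 0.1171 × 55.85 = 6.54 g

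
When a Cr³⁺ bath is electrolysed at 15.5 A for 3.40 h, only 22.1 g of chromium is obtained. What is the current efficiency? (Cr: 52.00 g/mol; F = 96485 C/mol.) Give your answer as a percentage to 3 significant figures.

64.8%

Q = 15.5 × 12240 = 1.897×10^5 C
n(e⁻) = 1.897×10^5 / 96485 = 1.966 mol
Cr³⁺ + 3e⁻ → Cr, so theoretical n(Cr) = 0.6553 mol → 34.08 g
Efficiency = 22.1 / 34.08 = 0.6485 = 64.8%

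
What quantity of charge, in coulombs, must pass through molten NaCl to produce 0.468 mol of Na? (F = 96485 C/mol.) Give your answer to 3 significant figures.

Na⁺ + e⁻ → Na, so n(e⁻) = 1 × 0.468 = 0.4680 mol
Q = 0.4680 × 96485 = 45150 C

45200 C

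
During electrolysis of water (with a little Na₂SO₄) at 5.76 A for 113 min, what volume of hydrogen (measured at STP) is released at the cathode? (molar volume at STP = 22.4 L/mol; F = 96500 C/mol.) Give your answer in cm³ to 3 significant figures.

4530 cm³

Q = It = 5.76 × 6780 = 39050 C
n(e⁻) = 39050 / 96500 = 0.4047 mol
2H⁺ + 2e⁻ → H₂, so n(H₂) = 0.4047 / 2 = 0.2024 mol
V = 0.2024 × 22.4 = 4.534 L
= 4530 cm³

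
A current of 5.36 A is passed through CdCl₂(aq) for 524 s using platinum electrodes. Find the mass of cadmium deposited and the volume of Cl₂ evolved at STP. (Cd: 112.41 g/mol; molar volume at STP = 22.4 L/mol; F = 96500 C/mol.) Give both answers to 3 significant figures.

Q = 5.36 × 524 = 2809 C; n(e⁻) = 2809 / 96500 = 0.02911 mol
Cathode: Cd²⁺ + 2e⁻ → Cd → n(Cd) = 0.02911/2 = 0.01456 mol → 1.64 g
Anode: 2Cl⁻ → Cl₂ + 2e⁻ → n(Cl₂) = 0.02911/2 = 0.01456 mol → 0.326 L

1.64 g Cd; 0.326 L Cl₂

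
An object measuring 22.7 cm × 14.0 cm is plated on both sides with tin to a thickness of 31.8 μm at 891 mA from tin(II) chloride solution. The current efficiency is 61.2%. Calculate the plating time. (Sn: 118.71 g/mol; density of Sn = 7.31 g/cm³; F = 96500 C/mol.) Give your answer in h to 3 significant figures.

12.2 h

Plated area = 2 × 22.7 × 14.0 = 635.6 cm²
Volume = 635.6 × 31.8×10⁻⁴ cm = 2.021 cm³
m(Sn) = 2.021 × 7.31 = 14.77 g
n(Sn) = 14.77 / 118.71 = 0.1244 mol; n(e⁻) = 2 × 0.1244 = 0.2488 mol
Q = 0.2488 × 96500 / 0.612 = 39230 C
t = 39230 / 0.891 = 44030 s = 12.2 h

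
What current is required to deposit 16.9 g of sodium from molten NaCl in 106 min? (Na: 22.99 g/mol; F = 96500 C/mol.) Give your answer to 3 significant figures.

n(Na) = 16.9 / 22.99 = 0.7351 mol
Na⁺ + e⁻ → Na, so n(e⁻) = 0.7351 mol
Q = 0.7351 × 96500 = 70940 C
I = Q / t = 70940 / 6360 s = 11.2 A

11.2 A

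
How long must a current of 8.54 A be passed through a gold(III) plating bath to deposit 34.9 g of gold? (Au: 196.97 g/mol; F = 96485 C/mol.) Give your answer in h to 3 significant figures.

1.67 h

n(Au) = 34.9 / 196.97 = 0.1772 mol
Au³⁺ + 3e⁻ → Au, so n(e⁻) = 3 × 0.1772 = 0.5316 mol
Q = 0.5316 × 96485 = 51290 C
t = Q / I = 51290 / 8.54 = 6006 s = 1.67 h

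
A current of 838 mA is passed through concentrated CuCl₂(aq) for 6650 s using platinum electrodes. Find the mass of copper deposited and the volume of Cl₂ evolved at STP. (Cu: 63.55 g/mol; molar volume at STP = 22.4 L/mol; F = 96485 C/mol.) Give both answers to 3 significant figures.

1.84 g Cu; 0.647 L Cl₂

Q = 0.838 × 6650 = 5573 C; n(e⁻) = 5573 / 96485 = 0.05776 mol
Cathode: Cu²⁺ + 2e⁻ → Cu → n(Cu) = 0.05776/2 = 0.02888 mol → 1.84 g
Anode: 2Cl⁻ → Cl₂ + 2e⁻ → n(Cl₂) = 0.05776/2 = 0.02888 mol → 0.647 L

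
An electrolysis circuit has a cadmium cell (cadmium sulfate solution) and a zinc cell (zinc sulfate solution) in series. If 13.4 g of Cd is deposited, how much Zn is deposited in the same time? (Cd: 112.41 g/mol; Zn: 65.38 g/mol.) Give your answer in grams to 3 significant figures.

n(Cd) = 13.4 / 112.41 = 0.1192 mol
Cd²⁺ + 2e⁻ → Cd, so n(e⁻) = 2 × 0.1192 = 0.2384 mol
Since the cells are in series, n(e⁻) in the Zn cell is also 0.2384 mol.
Zn²⁺ + 2e⁻ → Zn, so n(Zn) = 0.2384 / 2 = 0.1192 mol
m(Zn) = 0.1192 × 65.38 = 7.79 g

7.79 g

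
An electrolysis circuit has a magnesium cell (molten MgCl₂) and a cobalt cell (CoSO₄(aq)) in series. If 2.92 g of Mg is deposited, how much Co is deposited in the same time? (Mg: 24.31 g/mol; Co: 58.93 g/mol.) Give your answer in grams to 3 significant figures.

n(Mg) = 2.92 / 24.31 = 0.1201 mol
Mg²⁺ + 2e⁻ → Mg, so n(e⁻) = 2 × 0.1201 = 0.2402 mol
The cells are in series, so the same charge (and hence the same n(e⁻) = 0.2402 mol) passes through both.
Co²⁺ + 2e⁻ → Co, so n(Co) = 0.2402 / 2 = 0.1201 mol
m(Co) = 0.1201 × 58.93 = 7.08 g

7.08 g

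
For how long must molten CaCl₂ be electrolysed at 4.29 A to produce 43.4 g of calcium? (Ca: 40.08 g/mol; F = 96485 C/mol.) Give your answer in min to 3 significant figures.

n(Ca) = 43.4 / 40.08 = 1.083 mol
Ca²⁺ + 2e⁻ → Ca, so n(e⁻) = 2 × 1.083 = 2.166 mol
Q = 2.166 × 96485 = 2.090×10^5 C
t = Q / I = 2.090×10^5 / 4.29 = 48720 s = 812 min

812 min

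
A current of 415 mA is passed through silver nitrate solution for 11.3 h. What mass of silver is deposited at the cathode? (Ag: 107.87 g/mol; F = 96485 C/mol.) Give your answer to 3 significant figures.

Q = 0.415 A × 40680 s = 16880 C
n(e⁻) = Q/F = 16880/96485 = 0.1749 mol
Ag⁺ + e⁻ → Ag, so n(Ag) = 0.1749 mol
m = 0.1749 × 107.87 = 18.9 g

18.9 g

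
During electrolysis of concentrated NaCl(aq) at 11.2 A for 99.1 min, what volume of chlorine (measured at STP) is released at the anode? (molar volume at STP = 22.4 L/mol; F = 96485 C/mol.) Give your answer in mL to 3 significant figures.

Charge passed = 11.2 × 5946 = 66600 C
n(e⁻) = Q/F = 66600/96485 = 0.6903 mol
2Cl⁻ → Cl₂ + 2e⁻, so n(Cl₂) = 0.6903 / 2 = 0.3452 mol
V = 0.3452 × 22.4 = 7.732 L
= 7730 mL

7730 mL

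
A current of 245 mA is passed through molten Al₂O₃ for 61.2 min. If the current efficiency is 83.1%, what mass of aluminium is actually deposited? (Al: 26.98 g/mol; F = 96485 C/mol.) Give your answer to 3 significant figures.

Q = 0.245 × 3672 = 899.6 C
n(e⁻) = 899.6 / 96485 = 0.009324 mol
Al³⁺ + 3e⁻ → Al, so theoretical m(Al) = 0.003108 × 26.98 = 0.08385 g
Actual mass = 83.1% × 0.08385 = 0.0697 g

0.0697 g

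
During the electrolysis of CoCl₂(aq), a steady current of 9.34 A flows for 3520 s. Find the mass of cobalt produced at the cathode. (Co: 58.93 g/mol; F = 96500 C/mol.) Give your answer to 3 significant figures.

Q = It = 9.34 × 3520 = 32880 C
n(e⁻) = Q/F = 32880/96500 = 0.3407 mol
Co²⁺ + 2e⁻ → Co, so n(Co) = 0.3407 / 2 = 0.1704 mol
m = 0.1704 × 58.93 = 10.0 g

10.0 g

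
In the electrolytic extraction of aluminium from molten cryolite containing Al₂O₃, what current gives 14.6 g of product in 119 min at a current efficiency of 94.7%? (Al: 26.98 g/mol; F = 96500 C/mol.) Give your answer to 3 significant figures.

23.2 A

n(Al) = 14.6 / 26.98 = 0.5411 mol
Al³⁺ + 3e⁻ → Al, so n(e⁻) = 3 × 0.5411 = 1.623 mol
Q = 1.623 × 96500 / 0.947 = 1.654×10^5 C
I = Q / t = 1.654×10^5 / 7140 s = 23.2 A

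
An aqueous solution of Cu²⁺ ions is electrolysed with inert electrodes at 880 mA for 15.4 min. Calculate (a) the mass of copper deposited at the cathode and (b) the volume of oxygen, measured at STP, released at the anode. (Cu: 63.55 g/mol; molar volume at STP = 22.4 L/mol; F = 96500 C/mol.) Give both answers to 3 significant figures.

Q = 0.880 × 924 = 813.1 C; n(e⁻) = 813.1 / 96500 = 0.008426 mol
Cathode: Cu²⁺ + 2e⁻ → Cu → n(Cu) = 0.008426/2 = 0.004213 mol → 0.268 g
Anode: 2H₂O → O₂ + 4H⁺ + 4e⁻ → n(O₂) = 0.008426/4 = 0.002107 mol → 0.0472 L

0.268 g Cu; 0.0472 L O₂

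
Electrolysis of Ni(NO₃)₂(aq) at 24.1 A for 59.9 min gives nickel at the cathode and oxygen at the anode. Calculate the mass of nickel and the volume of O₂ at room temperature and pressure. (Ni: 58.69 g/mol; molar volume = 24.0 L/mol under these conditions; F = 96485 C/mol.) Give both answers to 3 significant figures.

Q = 24.1 × 3594 = 86620 C; n(e⁻) = 86620 / 96485 = 0.8978 mol
Cathode: Ni²⁺ + 2e⁻ → Ni → n(Ni) = 0.8978/2 = 0.4489 mol → 26.3 g
Anode: 2H₂O → O₂ + 4H⁺ + 4e⁻ → n(O₂) = 0.8978/4 = 0.2245 mol → 5.39 L

26.3 g Ni; 5.39 L O₂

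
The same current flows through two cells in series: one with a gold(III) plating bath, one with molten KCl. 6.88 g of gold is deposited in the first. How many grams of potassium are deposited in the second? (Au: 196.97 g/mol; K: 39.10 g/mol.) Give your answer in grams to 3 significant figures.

4.10 g

n(Au) = 6.88 / 196.97 = 0.03493 mol
Au³⁺ + 3e⁻ → Au, so n(e⁻) = 3 × 0.03493 = 0.1048 mol
Since the cells are in series, n(e⁻) in the K cell is also 0.1048 mol.
K⁺ + e⁻ → K, so n(K) = 0.1048 mol
m(K) = 0.1048 × 39.10 = 4.10 g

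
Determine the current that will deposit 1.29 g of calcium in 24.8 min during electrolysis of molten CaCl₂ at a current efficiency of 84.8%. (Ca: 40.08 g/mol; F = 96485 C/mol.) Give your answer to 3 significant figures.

n(Ca) = 1.29 / 40.08 = 0.03219 mol
Ca²⁺ + 2e⁻ → Ca, so n(e⁻) = 2 × 0.03219 = 0.06438 mol
Q = 0.06438 × 96485 / 0.848 = 7325 C
I = Q / t = 7325 / 1488 s = 4.92 A

4.92 A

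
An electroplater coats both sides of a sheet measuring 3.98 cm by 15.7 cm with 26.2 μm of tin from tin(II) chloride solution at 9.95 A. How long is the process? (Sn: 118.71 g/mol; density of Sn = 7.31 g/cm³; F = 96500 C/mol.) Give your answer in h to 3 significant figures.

0.109 h

Plated area = 2 × 3.98 × 15.7 = 125.0 cm²
Volume = 125.0 × 26.2×10⁻⁴ cm = 0.3275 cm³
m(Sn) = 0.3275 × 7.31 = 2.394 g
n(Sn) = 2.394 / 118.71 = 0.02017 mol; n(e⁻) = 2 × 0.02017 = 0.04034 mol
Q = 0.04034 × 96500 = 3893 C
t = 3893 / 9.95 = 391.3 s = 0.109 h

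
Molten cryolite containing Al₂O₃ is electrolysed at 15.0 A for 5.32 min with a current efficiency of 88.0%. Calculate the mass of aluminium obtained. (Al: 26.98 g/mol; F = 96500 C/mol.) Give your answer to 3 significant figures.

Q = 15.0 × 319.2 = 4788 C
n(e⁻) = 4788 / 96500 = 0.04962 mol
Al³⁺ + 3e⁻ → Al, so theoretical m(Al) = 0.01654 × 26.98 = 0.4462 g
Actual mass = 88.0% × 0.4462 = 0.393 g

0.393 g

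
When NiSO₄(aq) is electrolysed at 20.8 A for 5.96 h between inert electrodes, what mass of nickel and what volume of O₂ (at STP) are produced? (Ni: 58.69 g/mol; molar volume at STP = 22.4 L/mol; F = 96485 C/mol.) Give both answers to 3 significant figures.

136 g Ni; 25.9 L O₂

Q = 20.8 × 21456 = 4.463×10^5 C; n(e⁻) = 4.463×10^5 / 96485 = 4.626 mol
Cathode: Ni²⁺ + 2e⁻ → Ni → n(Ni) = 4.626/2 = 2.313 mol → 136 g
Anode: 2H₂O → O₂ + 4H⁺ + 4e⁻ → n(O₂) = 4.626/4 = 1.157 mol → 25.9 L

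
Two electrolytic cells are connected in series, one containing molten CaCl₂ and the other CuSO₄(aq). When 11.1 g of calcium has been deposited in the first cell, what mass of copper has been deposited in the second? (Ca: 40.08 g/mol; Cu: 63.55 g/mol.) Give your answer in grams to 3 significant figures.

17.6 g

n(Ca) = 11.1 / 40.08 = 0.2769 mol
Ca²⁺ + 2e⁻ → Ca, so n(e⁻) = 2 × 0.2769 = 0.5538 mol
Since the cells are in series, n(e⁻) in the Cu cell is also 0.5538 mol.
Cu²⁺ + 2e⁻ → Cu, so n(Cu) = 0.5538 / 2 = 0.2769 mol
m(Cu) = 0.2769 × 63.55 = 17.6 g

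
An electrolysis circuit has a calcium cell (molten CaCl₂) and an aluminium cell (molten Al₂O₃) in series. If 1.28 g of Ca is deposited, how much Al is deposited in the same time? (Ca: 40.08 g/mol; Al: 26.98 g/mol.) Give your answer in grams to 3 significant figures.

0.574 g

n(Ca) = 1.28 / 40.08 = 0.03194 mol
Ca²⁺ + 2e⁻ → Ca, so n(e⁻) = 2 × 0.03194 = 0.06388 mol
Same current for the same time ⇒ same n(e⁻) = 0.06388 mol in both cells.
Al³⁺ + 3e⁻ → Al, so n(Al) = 0.06388 / 3 = 0.02129 mol
m(Al) = 0.02129 × 26.98 = 0.574 g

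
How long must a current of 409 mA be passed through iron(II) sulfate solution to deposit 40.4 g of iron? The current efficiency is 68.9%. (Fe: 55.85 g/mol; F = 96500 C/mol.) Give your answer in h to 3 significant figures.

n(Fe) = 40.4 / 55.85 = 0.7234 mol
Fe²⁺ + 2e⁻ → Fe, so n(e⁻) = 2 × 0.7234 = 1.447 mol
Q = 1.447 × 96500 / 0.689 = 2.027×10^5 C
t = Q / I = 2.027×10^5 / 0.409 = 4.956×10^5 s = 138 h

138 h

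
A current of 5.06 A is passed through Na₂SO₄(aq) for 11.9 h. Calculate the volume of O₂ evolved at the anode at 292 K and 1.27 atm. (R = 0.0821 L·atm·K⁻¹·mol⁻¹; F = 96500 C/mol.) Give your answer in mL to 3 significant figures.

Charge passed = 5.06 × 42840 = 2.168×10^5 C
Moles of electrons = 2.168×10^5 / 96500 = 2.247 mol
2H₂O → O₂ + 4H⁺ + 4e⁻, so n(O₂) = 2.247 / 4 = 0.5618 mol
V = nRT/P = 0.5618 × 0.0821 × 292 / 1.27 = 10.60 L
= 10600 mL

10600 mL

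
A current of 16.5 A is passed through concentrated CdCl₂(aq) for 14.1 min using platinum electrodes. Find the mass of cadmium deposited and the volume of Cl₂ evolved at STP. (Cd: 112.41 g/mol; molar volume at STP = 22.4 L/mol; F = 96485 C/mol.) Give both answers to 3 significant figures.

8.13 g Cd; 1.62 L Cl₂

Q = 16.5 × 846 = 13960 C; n(e⁻) = 13960 / 96485 = 0.1447 mol
Cathode: Cd²⁺ + 2e⁻ → Cd → n(Cd) = 0.1447/2 = 0.07235 mol → 8.13 g
Anode: 2Cl⁻ → Cl₂ + 2e⁻ → n(Cl₂) = 0.1447/2 = 0.07235 mol → 1.62 L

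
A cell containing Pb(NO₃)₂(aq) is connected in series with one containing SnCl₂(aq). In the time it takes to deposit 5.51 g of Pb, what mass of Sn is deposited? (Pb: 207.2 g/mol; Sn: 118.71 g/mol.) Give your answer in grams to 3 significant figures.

n(Pb) = 5.51 / 207.2 = 0.02659 mol
Pb²⁺ + 2e⁻ → Pb, so n(e⁻) = 2 × 0.02659 = 0.05318 mol
The cells are in series, so the same charge (and hence the same n(e⁻) = 0.05318 mol) passes through both.
Sn²⁺ + 2e⁻ → Sn, so n(Sn) = 0.05318 / 2 = 0.02659 mol
m(Sn) = 0.02659 × 118.71 = 3.16 g

3.16 g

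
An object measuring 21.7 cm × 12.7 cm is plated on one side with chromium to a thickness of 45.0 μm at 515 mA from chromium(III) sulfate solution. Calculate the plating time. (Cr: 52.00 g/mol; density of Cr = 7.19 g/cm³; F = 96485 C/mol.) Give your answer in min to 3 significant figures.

1610 min

Plated area = 21.7 × 12.7 = 275.6 cm²
Volume = 275.6 × 45.0×10⁻⁴ cm = 1.240 cm³
m(Cr) = 1.240 × 7.19 = 8.916 g
n(Cr) = 8.916 / 52.00 = 0.1715 mol; n(e⁻) = 3 × 0.1715 = 0.5145 mol
Q = 0.5145 × 96485 = 49640 C
t = 49640 / 0.515 = 96390 s = 1610 min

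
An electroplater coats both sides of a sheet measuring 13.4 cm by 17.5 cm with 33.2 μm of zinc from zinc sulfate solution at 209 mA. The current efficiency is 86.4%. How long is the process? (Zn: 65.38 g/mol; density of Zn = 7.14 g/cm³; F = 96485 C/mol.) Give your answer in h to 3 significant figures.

Plated area = 2 × 13.4 × 17.5 = 469.0 cm²
Volume = 469.0 × 33.2×10⁻⁴ cm = 1.557 cm³
m(Zn) = 1.557 × 7.14 = 11.12 g
n(Zn) = 11.12 / 65.38 = 0.1701 mol; n(e⁻) = 2 × 0.1701 = 0.3402 mol
Q = 0.3402 × 96485 / 0.864 = 37990 C
t = 37990 / 0.209 = 1.818×10^5 s = 50.5 h

50.5 h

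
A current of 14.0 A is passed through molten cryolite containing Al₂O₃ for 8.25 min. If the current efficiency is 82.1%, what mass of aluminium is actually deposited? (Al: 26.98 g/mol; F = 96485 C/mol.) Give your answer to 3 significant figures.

0.530 g

Q = 14.0 × 495 = 6930 C
n(e⁻) = 6930 / 96485 = 0.07182 mol
Al³⁺ + 3e⁻ → Al, so theoretical m(Al) = 0.02394 × 26.98 = 0.6459 g
Actual mass = 82.1% × 0.6459 = 0.530 g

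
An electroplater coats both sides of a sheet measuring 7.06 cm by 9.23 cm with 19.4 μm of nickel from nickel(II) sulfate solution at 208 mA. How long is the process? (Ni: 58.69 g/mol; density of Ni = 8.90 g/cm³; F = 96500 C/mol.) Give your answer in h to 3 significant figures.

9.88 h

Plated area = 2 × 7.06 × 9.23 = 130.3 cm²
Volume = 130.3 × 19.4×10⁻⁴ cm = 0.2528 cm³
m(Ni) = 0.2528 × 8.90 = 2.250 g
n(Ni) = 2.250 / 58.69 = 0.03834 mol; n(e⁻) = 2 × 0.03834 = 0.07668 mol
Q = 0.07668 × 96500 = 7400 C
t = 7400 / 0.208 = 35580 s = 9.88 h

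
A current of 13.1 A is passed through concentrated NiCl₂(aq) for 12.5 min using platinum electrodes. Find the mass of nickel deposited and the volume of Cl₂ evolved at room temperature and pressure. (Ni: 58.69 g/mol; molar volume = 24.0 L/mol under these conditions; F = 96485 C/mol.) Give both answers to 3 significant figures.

Q = 13.1 × 750 = 9825 C; n(e⁻) = 9825 / 96485 = 0.1018 mol
Cathode: Ni²⁺ + 2e⁻ → Ni → n(Ni) = 0.1018/2 = 0.05090 mol → 2.99 g
Anode: 2Cl⁻ → Cl₂ + 2e⁻ → n(Cl₂) = 0.1018/2 = 0.05090 mol → 1.22 L

2.99 g Ni; 1.22 L Cl₂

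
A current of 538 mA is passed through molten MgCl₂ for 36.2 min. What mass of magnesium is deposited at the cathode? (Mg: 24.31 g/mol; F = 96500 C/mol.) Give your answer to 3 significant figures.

Q = 0.538 A × 2172 s = 1169 C
n(e⁻) = 1169 / 96500 = 0.01211 mol
Mg²⁺ + 2e⁻ → Mg, so n(Mg) = 0.01211 / 2 = 0.006055 mol
m = 0.006055 × 24.31 = 0.147 g

0.147 g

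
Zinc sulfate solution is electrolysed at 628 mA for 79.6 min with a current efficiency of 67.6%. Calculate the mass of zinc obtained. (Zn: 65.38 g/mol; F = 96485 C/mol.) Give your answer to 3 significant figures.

Q = 0.628 × 4776 = 2999 C
n(e⁻) = 2999 / 96485 = 0.03108 mol
Zn²⁺ + 2e⁻ → Zn, so theoretical m(Zn) = 0.01554 × 65.38 = 1.016 g
Actual mass = 67.6% × 1.016 = 0.687 g

0.687 g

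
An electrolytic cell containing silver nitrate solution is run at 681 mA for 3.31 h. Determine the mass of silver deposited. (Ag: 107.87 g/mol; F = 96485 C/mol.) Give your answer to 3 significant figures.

Q = 0.681 A × 11916 s = 8115 C
n(e⁻) = Q/F = 8115/96485 = 0.08411 mol
Ag⁺ + e⁻ → Ag, so n(Ag) = 0.08411 mol
m = 0.08411 × 107.87 = 9.07 g

9.07 g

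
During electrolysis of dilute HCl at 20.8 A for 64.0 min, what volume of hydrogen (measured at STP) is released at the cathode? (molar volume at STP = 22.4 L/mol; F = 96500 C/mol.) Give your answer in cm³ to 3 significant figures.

9270 cm³

Q = 20.8 A × 3840 s = 79870 C
Moles of electrons = 79870 / 96500 = 0.8277 mol
2H⁺ + 2e⁻ → H₂, so n(H₂) = 0.8277 / 2 = 0.4139 mol
V = 0.4139 × 22.4 = 9.271 L
= 9270 cm³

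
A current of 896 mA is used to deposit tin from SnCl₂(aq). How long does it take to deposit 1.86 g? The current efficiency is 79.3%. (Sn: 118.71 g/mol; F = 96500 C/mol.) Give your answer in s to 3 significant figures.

n(Sn) = 1.86 / 118.71 = 0.01567 mol
Sn²⁺ + 2e⁻ → Sn, so n(e⁻) = 2 × 0.01567 = 0.03134 mol
Q = 0.03134 × 96500 / 0.793 = 3814 C
t = Q / I = 3814 / 0.896 = 4257 s

4260 s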